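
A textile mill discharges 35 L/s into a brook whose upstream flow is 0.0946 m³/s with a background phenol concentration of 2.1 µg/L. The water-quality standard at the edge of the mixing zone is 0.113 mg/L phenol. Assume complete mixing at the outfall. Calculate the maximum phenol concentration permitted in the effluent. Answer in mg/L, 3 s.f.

0.413 mg/L

35 L/s = 0.035 m³/s.
2.1 µg/L = 0.0021 mg/L.
Mass balance: 0.113·0.1296 = 0.035·Cₑ + 0.0946·0.0021.
Cₑ = (0.01464 − 0.0001987) / 0.035 = 0.4127 mg/L.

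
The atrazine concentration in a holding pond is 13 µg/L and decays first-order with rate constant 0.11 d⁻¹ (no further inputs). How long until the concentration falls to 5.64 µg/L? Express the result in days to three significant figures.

t = ln(C₀/C)/k = ln(13/5.64)/0.11 = 0.8351/0.11 = 7.592 d.

7.59 d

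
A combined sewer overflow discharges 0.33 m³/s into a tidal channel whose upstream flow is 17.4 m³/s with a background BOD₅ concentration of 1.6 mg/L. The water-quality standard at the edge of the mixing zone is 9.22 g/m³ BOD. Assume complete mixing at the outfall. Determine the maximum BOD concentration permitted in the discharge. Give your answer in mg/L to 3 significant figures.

Mass balance: 9.22·17.73 = 0.33·Cₑ + 17.4·1.6.
Cₑ = (163.5 − 27.84) / 0.33 = 411 mg/L.

411 mg/L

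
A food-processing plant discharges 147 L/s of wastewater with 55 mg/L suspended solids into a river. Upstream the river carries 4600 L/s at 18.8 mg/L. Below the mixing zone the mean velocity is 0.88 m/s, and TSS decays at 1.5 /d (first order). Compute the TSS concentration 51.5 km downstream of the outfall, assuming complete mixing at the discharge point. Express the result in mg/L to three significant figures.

7.21 mg/L

147 L/s = 0.147 m³/s.
4600 L/s = 4.6 m³/s.
After complete mixing, C₀ = (0.147·55 + 4.6·18.8) / 4.747 = 19.92 mg/L.
Travel time t = 5.15e+04 m / 0.88 m/s = 5.852e+04 s = 0.6773 d.
C = 19.92·exp(−1.5·0.6773) = 19.92·0.362 = 7.212 mg/L.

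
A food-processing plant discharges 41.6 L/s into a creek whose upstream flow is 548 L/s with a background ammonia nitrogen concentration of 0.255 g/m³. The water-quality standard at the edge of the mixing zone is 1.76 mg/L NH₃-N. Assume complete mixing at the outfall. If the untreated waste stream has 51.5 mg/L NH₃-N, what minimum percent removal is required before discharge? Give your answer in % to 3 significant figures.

58.1 %

41.6 L/s = 0.0416 m³/s.
548 L/s = 0.548 m³/s.
Mass balance: 1.76·0.5896 = 0.0416·Cₑ + 0.548·0.255.
Cₑ = (1.038 − 0.1397) / 0.0416 = 21.59 mg/L.
Required removal = 1 − 21.59/51.5 = 58.09 %.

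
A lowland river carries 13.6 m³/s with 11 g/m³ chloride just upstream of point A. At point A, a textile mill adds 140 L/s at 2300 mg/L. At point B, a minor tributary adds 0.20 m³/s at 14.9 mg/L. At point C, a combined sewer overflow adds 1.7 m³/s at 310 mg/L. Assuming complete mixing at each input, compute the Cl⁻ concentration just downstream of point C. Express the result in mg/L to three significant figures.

64.0 mg/L

140 L/s = 0.14 m³/s.
After input A: C = (13.6·11 + 0.14·2300) / 13.74 = 34.32 mg/L.
After input B: C = (13.74·34.32 + 0.2·14.9) / 13.94 = 34.04 mg/L.
After input C: C = (13.94·34.04 + 1.7·310) / 15.64 = 64.04 mg/L.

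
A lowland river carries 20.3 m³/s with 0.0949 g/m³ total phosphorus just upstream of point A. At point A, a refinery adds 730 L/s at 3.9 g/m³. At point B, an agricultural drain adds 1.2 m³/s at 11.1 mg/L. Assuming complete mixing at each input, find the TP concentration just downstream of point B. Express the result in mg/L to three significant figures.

730 L/s = 0.73 m³/s.
After input A: C = (20.3·0.0949 + 0.73·3.9) / 21.03 = 0.227 mg/L.
After input B: C = (21.03·0.227 + 1.2·11.1) / 22.23 = 0.8139 mg/L.

0.814 mg/L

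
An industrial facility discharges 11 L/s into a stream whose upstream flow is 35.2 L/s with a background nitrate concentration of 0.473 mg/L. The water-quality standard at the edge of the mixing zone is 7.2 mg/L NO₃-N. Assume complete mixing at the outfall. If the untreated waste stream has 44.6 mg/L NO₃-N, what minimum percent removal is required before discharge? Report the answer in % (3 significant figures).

35.6 %

11 L/s = 0.011 m³/s.
35.2 L/s = 0.0352 m³/s.
Mass balance: 7.2·0.0462 = 0.011·Cₑ + 0.0352·0.473.
Cₑ = (0.3326 − 0.01665) / 0.011 = 28.73 mg/L.
Required removal = 1 − 28.73/44.6 = 35.59 %.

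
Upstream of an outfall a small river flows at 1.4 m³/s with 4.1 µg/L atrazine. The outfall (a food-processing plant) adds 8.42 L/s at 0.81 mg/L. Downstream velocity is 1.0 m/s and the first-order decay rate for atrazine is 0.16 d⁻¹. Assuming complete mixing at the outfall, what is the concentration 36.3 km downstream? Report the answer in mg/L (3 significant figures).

8.42 L/s = 0.00842 m³/s.
4.1 µg/L = 0.0041 mg/L.
After complete mixing, C₀ = (0.00842·0.81 + 1.4·0.0041) / 1.408 = 0.008918 mg/L.
Travel time t = 3.63e+04 m / 1.0 m/s = 3.63e+04 s = 0.4201 d.
C = 0.008918·exp(−0.16·0.4201) = 0.008918·0.935 = 0.008338 mg/L.

0.00834 mg/L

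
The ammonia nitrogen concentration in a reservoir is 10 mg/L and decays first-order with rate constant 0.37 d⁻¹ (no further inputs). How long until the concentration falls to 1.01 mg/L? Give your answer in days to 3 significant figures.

t = ln(C₀/C)/k = ln(10/1.01)/0.37 = 2.293/0.37 = 6.196 d.

6.20 d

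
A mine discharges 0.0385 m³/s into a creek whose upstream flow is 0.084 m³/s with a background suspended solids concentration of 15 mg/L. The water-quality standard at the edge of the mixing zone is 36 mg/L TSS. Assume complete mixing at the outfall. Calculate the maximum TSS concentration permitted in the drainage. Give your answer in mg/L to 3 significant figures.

81.8 mg/L

Mass balance: 36·0.1225 = 0.0385·Cₑ + 0.084·15.
Cₑ = (4.41 − 1.26) / 0.0385 = 81.82 mg/L.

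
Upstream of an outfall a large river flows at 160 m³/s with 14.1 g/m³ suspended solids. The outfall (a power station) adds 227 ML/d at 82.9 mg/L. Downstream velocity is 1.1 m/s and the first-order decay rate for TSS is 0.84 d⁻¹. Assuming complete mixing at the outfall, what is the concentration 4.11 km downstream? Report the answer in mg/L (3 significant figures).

227 ML/d = 2.627 m³/s.
After complete mixing, C₀ = (2.627·82.9 + 160·14.1) / 162.6 = 15.21 mg/L.
Travel time t = 4110 m / 1.1 m/s = 3736 s = 0.04324 d.
C = 15.21·exp(−0.84·0.04324) = 15.21·0.9643 = 14.67 mg/L.

14.7 mg/L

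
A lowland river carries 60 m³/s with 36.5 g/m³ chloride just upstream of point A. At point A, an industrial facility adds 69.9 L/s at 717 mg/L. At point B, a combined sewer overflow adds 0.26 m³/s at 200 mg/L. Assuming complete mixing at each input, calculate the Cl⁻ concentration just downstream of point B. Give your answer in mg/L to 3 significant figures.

38.0 mg/L

69.9 L/s = 0.0699 m³/s.
After input A: C = (60·36.5 + 0.0699·717) / 60.07 = 37.29 mg/L.
After input B: C = (60.07·37.29 + 0.26·200) / 60.33 = 37.99 mg/L.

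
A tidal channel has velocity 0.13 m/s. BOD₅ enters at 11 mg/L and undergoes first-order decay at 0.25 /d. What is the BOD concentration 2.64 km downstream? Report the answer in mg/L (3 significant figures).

Travel time t = 2.64 km / 0.13 m/s = 2640/0.13 = 2.031e+04 s = 0.235 d.
First-order decay: C = 11·exp(−0.25·0.235) = 11·0.9429 = 10.37 mg/L.

10.4 mg/L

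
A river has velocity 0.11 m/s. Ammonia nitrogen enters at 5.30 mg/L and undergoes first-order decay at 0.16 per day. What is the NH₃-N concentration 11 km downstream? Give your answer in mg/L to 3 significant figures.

4.40 mg/L

Travel time t = 11 km / 0.11 m/s = 1.1e+04/0.11 = 1e+05 s = 1.157 d.
First-order decay: C = 5.30·exp(−0.16·1.157) = 5.30·0.831 = 4.404 mg/L.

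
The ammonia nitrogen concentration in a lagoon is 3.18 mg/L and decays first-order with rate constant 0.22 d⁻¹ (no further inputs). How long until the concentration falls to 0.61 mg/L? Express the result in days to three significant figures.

t = ln(C₀/C)/k = ln(3.18/0.61)/0.22 = 1.651/0.22 = 7.505 d.

7.51 d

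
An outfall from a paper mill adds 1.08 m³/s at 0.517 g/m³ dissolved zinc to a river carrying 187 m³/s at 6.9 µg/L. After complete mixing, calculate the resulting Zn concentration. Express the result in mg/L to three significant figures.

0.00983 mg/L

6.9 µg/L = 0.0069 mg/L.
Flow-weighted mixing gives C = (1.08·0.517 + 187·0.0069) / (1.08 + 187) = 1.849/188.1 = 0.009829 mg/L.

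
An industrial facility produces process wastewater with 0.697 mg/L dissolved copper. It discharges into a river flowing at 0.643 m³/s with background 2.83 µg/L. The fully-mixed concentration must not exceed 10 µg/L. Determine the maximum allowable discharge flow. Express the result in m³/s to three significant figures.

2.83 µg/L = 0.00283 mg/L.
10 µg/L = 0.01 mg/L.
Mass balance at complete mixing: C_std·(Q_w + Q_r) = Q_w·C_e + Q_r·C_b.
Rearranging, Q_w = Q_r·(C_std − C_b)/(C_e − C_std) = 0.643·(0.01 − 0.00283) / (0.697 − 0.01) = 0.006711 m³/s.

0.00671 m³/s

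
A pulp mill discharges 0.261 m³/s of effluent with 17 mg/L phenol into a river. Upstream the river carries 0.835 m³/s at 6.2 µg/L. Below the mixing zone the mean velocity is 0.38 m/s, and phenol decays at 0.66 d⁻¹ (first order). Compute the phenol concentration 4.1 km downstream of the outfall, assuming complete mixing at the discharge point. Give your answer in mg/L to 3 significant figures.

3.73 mg/L

6.2 µg/L = 0.0062 mg/L.
After complete mixing, C₀ = (0.261·17 + 0.835·0.0062) / 1.096 = 4.053 mg/L.
Travel time t = 4100 m / 0.38 m/s = 1.079e+04 s = 0.1249 d.
C = 4.053·exp(−0.66·0.1249) = 4.053·0.9209 = 3.732 mg/L.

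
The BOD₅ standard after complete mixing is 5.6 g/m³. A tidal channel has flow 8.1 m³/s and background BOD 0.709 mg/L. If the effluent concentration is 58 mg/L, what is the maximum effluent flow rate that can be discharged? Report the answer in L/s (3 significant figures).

Mass balance at complete mixing: C_std·(Q_w + Q_r) = Q_w·C_e + Q_r·C_b.
Rearranging, Q_w = Q_r·(C_std − C_b)/(C_e − C_std) = 8.1·(5.6 − 0.709) / (58 − 5.6) = 0.7561 m³/s.
= 756.1 L/s.

756 L/s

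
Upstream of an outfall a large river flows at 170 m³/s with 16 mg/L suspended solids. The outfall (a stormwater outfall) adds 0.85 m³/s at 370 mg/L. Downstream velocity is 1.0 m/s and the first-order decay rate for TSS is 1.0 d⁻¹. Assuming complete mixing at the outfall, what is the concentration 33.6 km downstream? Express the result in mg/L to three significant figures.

12.0 mg/L

After complete mixing, C₀ = (0.85·370 + 170·16) / 170.8 = 17.76 mg/L.
Travel time t = 3.36e+04 m / 1.0 m/s = 3.36e+04 s = 0.3889 d.
C = 17.76·exp(−1.0·0.3889) = 17.76·0.6778 = 12.04 mg/L.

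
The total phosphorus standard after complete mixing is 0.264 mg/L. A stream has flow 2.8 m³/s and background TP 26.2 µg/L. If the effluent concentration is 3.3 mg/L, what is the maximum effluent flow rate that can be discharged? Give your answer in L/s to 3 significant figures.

219 L/s

26.2 µg/L = 0.0262 mg/L.
Mass balance at complete mixing: C_std·(Q_w + Q_r) = Q_w·C_e + Q_r·C_b.
Rearranging, Q_w = Q_r·(C_std − C_b)/(C_e − C_std) = 2.8·(0.264 − 0.0262) / (3.3 − 0.264) = 0.2193 m³/s.
= 219.3 L/s.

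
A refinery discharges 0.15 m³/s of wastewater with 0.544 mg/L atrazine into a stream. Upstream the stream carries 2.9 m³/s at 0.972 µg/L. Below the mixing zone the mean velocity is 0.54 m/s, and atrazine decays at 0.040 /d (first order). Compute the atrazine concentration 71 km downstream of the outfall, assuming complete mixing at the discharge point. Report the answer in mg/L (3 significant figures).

0.972 µg/L = 0.000972 mg/L.
After complete mixing, C₀ = (0.15·0.544 + 2.9·0.000972) / 3.05 = 0.02768 mg/L.
Travel time t = 7.1e+04 m / 0.54 m/s = 1.315e+05 s = 1.522 d.
C = 0.02768·exp(−0.040·1.522) = 0.02768·0.9409 = 0.02604 mg/L.

0.0260 mg/L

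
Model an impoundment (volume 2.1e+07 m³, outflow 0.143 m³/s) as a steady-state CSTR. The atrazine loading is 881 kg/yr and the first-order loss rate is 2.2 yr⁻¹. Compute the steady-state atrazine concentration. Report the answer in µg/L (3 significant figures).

17.4 µg/L

Outflow Q = 0.143 m³/s × 3.156e+07 s/yr = 4.513e+06 m³/yr.
Steady-state CSTR mass balance: W = Q·C + k·V·C, so C = W/(Q + kV).
Q + kV = 4.513e+06 + 2.2·2.1e+07 = 5.071e+07 m³/yr.
C = 881/5.071e+07 = 1.737e-05 kg/m³ = 0.01737 mg/L = 17.37 µg/L.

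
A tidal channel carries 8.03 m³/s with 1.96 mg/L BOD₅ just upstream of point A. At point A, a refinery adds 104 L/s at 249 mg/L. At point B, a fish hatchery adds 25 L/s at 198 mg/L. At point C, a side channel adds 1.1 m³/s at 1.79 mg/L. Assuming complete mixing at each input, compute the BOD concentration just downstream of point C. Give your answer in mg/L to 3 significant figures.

104 L/s = 0.104 m³/s.
After input A: C = (8.03·1.96 + 0.104·249) / 8.134 = 5.119 mg/L.
25 L/s = 0.025 m³/s.
After input B: C = (8.134·5.119 + 0.025·198) / 8.159 = 5.71 mg/L.
After input C: C = (8.159·5.71 + 1.1·1.79) / 9.259 = 5.244 mg/L.

5.24 mg/L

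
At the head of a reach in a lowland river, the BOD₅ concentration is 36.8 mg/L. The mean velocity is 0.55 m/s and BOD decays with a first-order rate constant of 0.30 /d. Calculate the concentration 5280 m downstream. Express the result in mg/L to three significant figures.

35.6 mg/L

Travel time t = 5280 m / 0.55 m/s = 5280/0.55 = 9600 s = 0.1111 d.
First-order decay: C = 36.8·exp(−0.30·0.1111) = 36.8·0.9672 = 35.59 mg/L.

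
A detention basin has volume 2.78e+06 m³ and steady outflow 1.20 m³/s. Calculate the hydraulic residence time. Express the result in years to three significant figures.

Q = 1.20 m³/s × 3.156e+07 s/yr = 3.787e+07 m³/yr.
Hydraulic residence time τ = V/Q = 2.78e+06/3.787e+07 = 0.07341 yr.

0.0734 yr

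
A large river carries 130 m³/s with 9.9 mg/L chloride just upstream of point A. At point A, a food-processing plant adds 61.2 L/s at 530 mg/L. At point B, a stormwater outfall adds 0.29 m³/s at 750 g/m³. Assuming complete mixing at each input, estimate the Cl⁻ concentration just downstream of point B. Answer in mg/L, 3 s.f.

11.8 mg/L

61.2 L/s = 0.0612 m³/s.
After input A: C = (130·9.9 + 0.0612·530) / 130.1 = 10.14 mg/L.
After input B: C = (130.1·10.14 + 0.29·750) / 130.4 = 11.79 mg/L.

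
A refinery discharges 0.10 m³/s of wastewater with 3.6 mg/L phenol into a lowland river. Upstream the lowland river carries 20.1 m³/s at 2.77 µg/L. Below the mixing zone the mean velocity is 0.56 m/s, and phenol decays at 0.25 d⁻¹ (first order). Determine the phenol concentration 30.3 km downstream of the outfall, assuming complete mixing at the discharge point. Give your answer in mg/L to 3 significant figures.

0.0176 mg/L

2.77 µg/L = 0.00277 mg/L.
After complete mixing, C₀ = (0.1·3.6 + 20.1·0.00277) / 20.2 = 0.02058 mg/L.
Travel time t = 3.03e+04 m / 0.56 m/s = 5.411e+04 s = 0.6262 d.
C = 0.02058·exp(−0.25·0.6262) = 0.02058·0.8551 = 0.0176 mg/L.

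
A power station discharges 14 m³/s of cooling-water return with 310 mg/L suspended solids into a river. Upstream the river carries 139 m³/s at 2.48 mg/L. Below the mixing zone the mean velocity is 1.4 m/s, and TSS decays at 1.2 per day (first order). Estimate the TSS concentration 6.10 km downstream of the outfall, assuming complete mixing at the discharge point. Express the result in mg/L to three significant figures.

28.8 mg/L

After complete mixing, C₀ = (14·310 + 139·2.48) / 153 = 30.62 mg/L.
Travel time t = 6100 m / 1.4 m/s = 4357 s = 0.05043 d.
C = 30.62·exp(−1.2·0.05043) = 30.62·0.9413 = 28.82 mg/L.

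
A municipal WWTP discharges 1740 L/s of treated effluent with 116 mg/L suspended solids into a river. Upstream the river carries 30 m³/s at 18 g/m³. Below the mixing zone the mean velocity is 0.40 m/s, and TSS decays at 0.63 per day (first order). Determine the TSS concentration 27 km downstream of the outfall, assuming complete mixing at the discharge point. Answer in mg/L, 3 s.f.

1740 L/s = 1.74 m³/s.
After complete mixing, C₀ = (1.74·116 + 30·18) / 31.74 = 23.37 mg/L.
Travel time t = 2.7e+04 m / 0.40 m/s = 6.75e+04 s = 0.7812 d.
C = 23.37·exp(−0.63·0.7812) = 23.37·0.6113 = 14.29 mg/L.

14.3 mg/L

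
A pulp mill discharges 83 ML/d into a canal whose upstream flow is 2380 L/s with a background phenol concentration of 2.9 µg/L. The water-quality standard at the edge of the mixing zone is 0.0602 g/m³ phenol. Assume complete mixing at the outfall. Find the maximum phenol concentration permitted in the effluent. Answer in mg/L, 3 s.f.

83 ML/d = 0.9606 m³/s.
2380 L/s = 2.38 m³/s.
2.9 µg/L = 0.0029 mg/L.
Mass balance: 0.0602·3.341 = 0.9606·Cₑ + 2.38·0.0029.
Cₑ = (0.2011 − 0.006902) / 0.9606 = 0.2022 mg/L.

0.202 mg/L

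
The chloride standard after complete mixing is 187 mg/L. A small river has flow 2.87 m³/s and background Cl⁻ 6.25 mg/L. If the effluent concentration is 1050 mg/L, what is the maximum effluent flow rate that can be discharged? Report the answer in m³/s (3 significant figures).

Mass balance at complete mixing: C_std·(Q_w + Q_r) = Q_w·C_e + Q_r·C_b.
Rearranging, Q_w = Q_r·(C_std − C_b)/(C_e − C_std) = 2.87·(187 − 6.25) / (1050 − 187) = 0.6011 m³/s.

0.601 m³/s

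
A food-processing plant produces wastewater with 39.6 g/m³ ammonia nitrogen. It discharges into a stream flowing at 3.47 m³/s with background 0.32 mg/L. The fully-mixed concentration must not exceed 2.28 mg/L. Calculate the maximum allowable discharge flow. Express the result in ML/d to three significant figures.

15.7 ML/d

Mass balance at complete mixing: C_std·(Q_w + Q_r) = Q_w·C_e + Q_r·C_b.
Rearranging, Q_w = Q_r·(C_std − C_b)/(C_e − C_std) = 3.47·(2.28 − 0.32) / (39.6 − 2.28) = 0.1822 m³/s.
= 15.75 ML/d.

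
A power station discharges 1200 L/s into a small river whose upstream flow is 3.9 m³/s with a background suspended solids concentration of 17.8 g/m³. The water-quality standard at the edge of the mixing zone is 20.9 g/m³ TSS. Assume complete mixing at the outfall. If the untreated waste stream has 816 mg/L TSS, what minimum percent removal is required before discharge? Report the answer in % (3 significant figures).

1200 L/s = 1.2 m³/s.
Mass balance: 20.9·5.1 = 1.2·Cₑ + 3.9·17.8.
Cₑ = (106.6 − 69.42) / 1.2 = 30.97 mg/L.
Required removal = 1 − 30.97/816 = 96.2 %.

96.2 %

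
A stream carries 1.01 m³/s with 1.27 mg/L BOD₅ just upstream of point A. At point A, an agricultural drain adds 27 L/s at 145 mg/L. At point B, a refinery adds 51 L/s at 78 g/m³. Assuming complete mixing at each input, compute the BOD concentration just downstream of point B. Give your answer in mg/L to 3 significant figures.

27 L/s = 0.027 m³/s.
After input A: C = (1.01·1.27 + 0.027·145) / 1.037 = 5.012 mg/L.
51 L/s = 0.051 m³/s.
After input B: C = (1.037·5.012 + 0.051·78) / 1.088 = 8.434 mg/L.

8.43 mg/L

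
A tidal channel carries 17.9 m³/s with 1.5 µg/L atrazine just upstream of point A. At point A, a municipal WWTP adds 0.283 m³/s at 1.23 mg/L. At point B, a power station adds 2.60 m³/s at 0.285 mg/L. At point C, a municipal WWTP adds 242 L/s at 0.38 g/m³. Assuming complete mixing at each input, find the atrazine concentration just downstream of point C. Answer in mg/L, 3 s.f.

0.0575 mg/L

1.5 µg/L = 0.0015 mg/L.
After input A: C = (17.9·0.0015 + 0.283·1.23) / 18.18 = 0.02062 mg/L.
After input B: C = (18.18·0.02062 + 2.6·0.285) / 20.78 = 0.05369 mg/L.
242 L/s = 0.242 m³/s.
After input C: C = (20.78·0.05369 + 0.242·0.38) / 21.03 = 0.05745 mg/L.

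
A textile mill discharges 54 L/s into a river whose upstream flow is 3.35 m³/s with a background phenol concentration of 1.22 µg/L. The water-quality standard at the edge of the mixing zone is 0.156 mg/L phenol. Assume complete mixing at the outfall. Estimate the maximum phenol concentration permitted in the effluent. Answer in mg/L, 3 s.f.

54 L/s = 0.054 m³/s.
1.22 µg/L = 0.00122 mg/L.
Mass balance: 0.156·3.404 = 0.054·Cₑ + 3.35·0.00122.
Cₑ = (0.531 − 0.004087) / 0.054 = 9.758 mg/L.

9.76 mg/L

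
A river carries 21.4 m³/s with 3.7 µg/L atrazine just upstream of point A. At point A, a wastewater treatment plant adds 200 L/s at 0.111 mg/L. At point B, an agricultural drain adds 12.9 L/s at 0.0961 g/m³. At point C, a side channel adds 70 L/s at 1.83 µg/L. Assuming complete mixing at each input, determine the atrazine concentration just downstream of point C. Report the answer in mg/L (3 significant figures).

0.00474 mg/L

3.7 µg/L = 0.0037 mg/L.
200 L/s = 0.2 m³/s.
After input A: C = (21.4·0.0037 + 0.2·0.111) / 21.6 = 0.004694 mg/L.
12.9 L/s = 0.0129 m³/s.
After input B: C = (21.6·0.004694 + 0.0129·0.0961) / 21.61 = 0.004748 mg/L.
70 L/s = 0.07 m³/s.
1.83 µg/L = 0.00183 mg/L.
After input C: C = (21.61·0.004748 + 0.07·0.00183) / 21.68 = 0.004739 mg/L.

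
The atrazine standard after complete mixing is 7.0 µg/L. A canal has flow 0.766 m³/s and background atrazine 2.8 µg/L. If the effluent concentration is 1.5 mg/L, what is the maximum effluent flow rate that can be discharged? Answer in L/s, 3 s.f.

2.8 µg/L = 0.0028 mg/L.
7.0 µg/L = 0.007 mg/L.
Mass balance at complete mixing: C_std·(Q_w + Q_r) = Q_w·C_e + Q_r·C_b.
Rearranging, Q_w = Q_r·(C_std − C_b)/(C_e − C_std) = 0.766·(0.007 − 0.0028) / (1.5 − 0.007) = 0.002155 m³/s.
= 2.155 L/s.

2.15 L/s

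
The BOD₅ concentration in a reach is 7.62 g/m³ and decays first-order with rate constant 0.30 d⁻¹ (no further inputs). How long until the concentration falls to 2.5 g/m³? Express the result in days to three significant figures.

3.71 d

t = ln(C₀/C)/k = ln(7.62/2.5)/0.30 = 1.114/0.30 = 3.715 d.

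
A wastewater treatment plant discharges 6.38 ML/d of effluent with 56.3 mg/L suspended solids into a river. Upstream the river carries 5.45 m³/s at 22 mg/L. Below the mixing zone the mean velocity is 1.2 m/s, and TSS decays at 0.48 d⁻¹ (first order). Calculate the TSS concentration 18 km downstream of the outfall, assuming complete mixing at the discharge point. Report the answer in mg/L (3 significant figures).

6.38 ML/d = 0.07384 m³/s.
After complete mixing, C₀ = (0.07384·56.3 + 5.45·22) / 5.524 = 22.46 mg/L.
Travel time t = 1.8e+04 m / 1.2 m/s = 1.5e+04 s = 0.1736 d.
C = 22.46·exp(−0.48·0.1736) = 22.46·0.92 = 20.66 mg/L.

20.7 mg/L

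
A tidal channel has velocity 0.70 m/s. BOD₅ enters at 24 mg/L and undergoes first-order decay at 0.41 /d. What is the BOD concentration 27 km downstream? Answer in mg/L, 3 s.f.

Travel time t = 27 km / 0.70 m/s = 2.7e+04/0.70 = 3.857e+04 s = 0.4464 d.
First-order decay: C = 24·exp(−0.41·0.4464) = 24·0.8327 = 19.99 mg/L.

20.0 mg/L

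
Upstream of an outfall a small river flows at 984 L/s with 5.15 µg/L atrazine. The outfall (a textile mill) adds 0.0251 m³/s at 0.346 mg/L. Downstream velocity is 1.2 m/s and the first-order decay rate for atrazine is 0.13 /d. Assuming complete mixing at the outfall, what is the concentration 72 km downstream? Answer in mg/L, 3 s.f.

0.0125 mg/L

984 L/s = 0.984 m³/s.
5.15 µg/L = 0.00515 mg/L.
After complete mixing, C₀ = (0.0251·0.346 + 0.984·0.00515) / 1.009 = 0.01363 mg/L.
Travel time t = 7.2e+04 m / 1.2 m/s = 6e+04 s = 0.6944 d.
C = 0.01363·exp(−0.13·0.6944) = 0.01363·0.9137 = 0.01245 mg/L.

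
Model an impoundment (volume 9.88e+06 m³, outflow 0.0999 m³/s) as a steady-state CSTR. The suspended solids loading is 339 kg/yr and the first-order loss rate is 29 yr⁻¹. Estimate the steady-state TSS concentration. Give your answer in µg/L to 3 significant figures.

1.17 µg/L

Outflow Q = 0.0999 m³/s × 3.156e+07 s/yr = 3.153e+06 m³/yr.
Steady-state CSTR mass balance: W = Q·C + k·V·C, so C = W/(Q + kV).
Q + kV = 3.153e+06 + 29·9.88e+06 = 2.897e+08 m³/yr.
C = 339/2.897e+08 = 1.17e-06 kg/m³ = 0.00117 mg/L = 1.17 µg/L.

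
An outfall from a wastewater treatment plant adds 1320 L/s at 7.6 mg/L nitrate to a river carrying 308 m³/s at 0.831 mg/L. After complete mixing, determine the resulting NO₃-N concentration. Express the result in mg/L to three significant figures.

1320 L/s = 1.32 m³/s.
By mass balance at complete mixing, C = (1.32·7.6 + 308·0.831) / (1.32 + 308) = 266/309.3 = 0.8599 mg/L.

0.860 mg/L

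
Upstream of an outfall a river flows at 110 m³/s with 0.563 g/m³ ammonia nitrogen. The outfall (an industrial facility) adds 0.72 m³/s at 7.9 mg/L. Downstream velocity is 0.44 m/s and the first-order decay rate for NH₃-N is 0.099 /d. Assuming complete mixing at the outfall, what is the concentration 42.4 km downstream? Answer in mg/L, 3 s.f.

0.547 mg/L

After complete mixing, C₀ = (0.72·7.9 + 110·0.563) / 110.7 = 0.6107 mg/L.
Travel time t = 4.24e+04 m / 0.44 m/s = 9.636e+04 s = 1.115 d.
C = 0.6107·exp(−0.099·1.115) = 0.6107·0.8955 = 0.5469 mg/L.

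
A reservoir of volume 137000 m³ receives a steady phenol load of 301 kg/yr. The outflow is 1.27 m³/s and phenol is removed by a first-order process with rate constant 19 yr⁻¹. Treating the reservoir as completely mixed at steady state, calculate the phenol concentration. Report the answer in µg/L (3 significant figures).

Outflow Q = 1.27 m³/s × 3.156e+07 s/yr = 4.008e+07 m³/yr.
Steady-state CSTR mass balance: W = Q·C + k·V·C, so C = W/(Q + kV).
Q + kV = 4.008e+07 + 19·137000 = 4.268e+07 m³/yr.
C = 301/4.268e+07 = 7.052e-06 kg/m³ = 0.007052 mg/L = 7.052 µg/L.

7.05 µg/L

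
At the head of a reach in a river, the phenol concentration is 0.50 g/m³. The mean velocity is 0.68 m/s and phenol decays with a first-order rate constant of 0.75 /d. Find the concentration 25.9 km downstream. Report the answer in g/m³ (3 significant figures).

0.359 g/m³

Travel time t = 25.9 km / 0.68 m/s = 2.59e+04/0.68 = 3.809e+04 s = 0.4408 d.
First-order decay: C = 0.50·exp(−0.75·0.4408) = 0.50·0.7185 = 0.3592 g/m³.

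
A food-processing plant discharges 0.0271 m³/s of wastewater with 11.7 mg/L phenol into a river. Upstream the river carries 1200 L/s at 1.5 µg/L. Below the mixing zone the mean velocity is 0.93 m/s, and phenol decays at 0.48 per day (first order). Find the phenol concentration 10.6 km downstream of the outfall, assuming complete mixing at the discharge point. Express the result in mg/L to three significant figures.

0.244 mg/L

1200 L/s = 1.2 m³/s.
1.5 µg/L = 0.0015 mg/L.
After complete mixing, C₀ = (0.0271·11.7 + 1.2·0.0015) / 1.227 = 0.2599 mg/L.
Travel time t = 1.06e+04 m / 0.93 m/s = 1.14e+04 s = 0.1319 d.
C = 0.2599·exp(−0.48·0.1319) = 0.2599·0.9386 = 0.2439 mg/L.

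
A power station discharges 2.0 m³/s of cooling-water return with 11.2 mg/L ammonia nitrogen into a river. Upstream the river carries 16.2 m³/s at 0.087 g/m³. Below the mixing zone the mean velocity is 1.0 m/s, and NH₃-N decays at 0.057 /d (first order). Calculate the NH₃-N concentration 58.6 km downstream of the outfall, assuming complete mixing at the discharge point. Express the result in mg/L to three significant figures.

1.26 mg/L

After complete mixing, C₀ = (2·11.2 + 16.2·0.087) / 18.2 = 1.308 mg/L.
Travel time t = 5.86e+04 m / 1.0 m/s = 5.86e+04 s = 0.6782 d.
C = 1.308·exp(−0.057·0.6782) = 1.308·0.9621 = 1.259 mg/L.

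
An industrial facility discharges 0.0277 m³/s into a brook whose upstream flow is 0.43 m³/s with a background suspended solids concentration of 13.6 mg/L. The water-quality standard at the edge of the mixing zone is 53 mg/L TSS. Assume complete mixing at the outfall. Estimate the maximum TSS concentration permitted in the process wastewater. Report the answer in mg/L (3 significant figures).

Mass balance: 53·0.4577 = 0.0277·Cₑ + 0.43·13.6.
Cₑ = (24.26 − 5.848) / 0.0277 = 664.6 mg/L.

665 mg/L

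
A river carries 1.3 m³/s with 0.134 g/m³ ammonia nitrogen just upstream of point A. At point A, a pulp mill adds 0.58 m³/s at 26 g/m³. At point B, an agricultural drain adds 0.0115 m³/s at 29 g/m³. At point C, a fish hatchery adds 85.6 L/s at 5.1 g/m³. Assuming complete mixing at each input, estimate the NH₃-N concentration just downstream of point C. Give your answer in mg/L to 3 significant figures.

8.10 mg/L

After input A: C = (1.3·0.134 + 0.58·26) / 1.88 = 8.114 mg/L.
After input B: C = (1.88·8.114 + 0.0115·29) / 1.891 = 8.241 mg/L.
85.6 L/s = 0.0856 m³/s.
After input C: C = (1.891·8.241 + 0.0856·5.1) / 1.977 = 8.105 mg/L.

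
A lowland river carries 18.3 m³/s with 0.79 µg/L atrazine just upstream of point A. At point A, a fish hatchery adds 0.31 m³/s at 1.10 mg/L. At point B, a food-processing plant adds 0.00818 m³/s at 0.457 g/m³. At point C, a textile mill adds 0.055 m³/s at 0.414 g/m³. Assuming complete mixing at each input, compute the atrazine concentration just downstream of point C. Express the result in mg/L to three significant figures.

0.0205 mg/L

0.79 µg/L = 0.00079 mg/L.
After input A: C = (18.3·0.00079 + 0.31·1.1) / 18.61 = 0.0191 mg/L.
After input B: C = (18.61·0.0191 + 0.00818·0.457) / 18.62 = 0.01929 mg/L.
After input C: C = (18.62·0.01929 + 0.055·0.414) / 18.67 = 0.02046 mg/L.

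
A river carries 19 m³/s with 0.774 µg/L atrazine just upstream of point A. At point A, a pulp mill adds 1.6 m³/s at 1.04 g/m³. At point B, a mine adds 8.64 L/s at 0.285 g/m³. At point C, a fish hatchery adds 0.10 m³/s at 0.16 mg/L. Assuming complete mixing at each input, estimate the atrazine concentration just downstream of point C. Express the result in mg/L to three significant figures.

0.774 µg/L = 0.000774 mg/L.
After input A: C = (19·0.000774 + 1.6·1.04) / 20.6 = 0.08149 mg/L.
8.64 L/s = 0.00864 m³/s.
After input B: C = (20.6·0.08149 + 0.00864·0.285) / 20.61 = 0.08158 mg/L.
After input C: C = (20.61·0.08158 + 0.1·0.16) / 20.71 = 0.08195 mg/L.

0.0820 mg/L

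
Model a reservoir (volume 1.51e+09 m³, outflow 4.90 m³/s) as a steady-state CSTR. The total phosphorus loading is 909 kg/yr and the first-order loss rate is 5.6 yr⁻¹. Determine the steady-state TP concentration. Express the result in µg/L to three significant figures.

Outflow Q = 4.90 m³/s × 3.156e+07 s/yr = 1.546e+08 m³/yr.
Steady-state CSTR mass balance: W = Q·C + k·V·C, so C = W/(Q + kV).
Q + kV = 1.546e+08 + 5.6·1.51e+09 = 8.611e+09 m³/yr.
C = 909/8.611e+09 = 1.056e-07 kg/m³ = 0.0001056 mg/L = 0.1056 µg/L.

0.106 µg/L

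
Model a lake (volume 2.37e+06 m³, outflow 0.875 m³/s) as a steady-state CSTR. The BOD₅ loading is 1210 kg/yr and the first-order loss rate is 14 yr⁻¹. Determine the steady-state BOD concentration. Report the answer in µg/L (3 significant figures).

Outflow Q = 0.875 m³/s × 3.156e+07 s/yr = 2.761e+07 m³/yr.
Steady-state CSTR mass balance: W = Q·C + k·V·C, so C = W/(Q + kV).
Q + kV = 2.761e+07 + 14·2.37e+06 = 6.079e+07 m³/yr.
C = 1210/6.079e+07 = 1.99e-05 kg/m³ = 0.0199 mg/L = 19.9 µg/L.

19.9 µg/L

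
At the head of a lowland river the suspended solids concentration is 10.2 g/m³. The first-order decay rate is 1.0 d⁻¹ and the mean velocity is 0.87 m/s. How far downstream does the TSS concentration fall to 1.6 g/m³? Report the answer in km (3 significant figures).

139 km

From C = C₀·e^(−kt), t = ln(C₀/C)/k = ln(10.2/1.6)/1.0 = 1.852/1.0 = 1.852 d.
Distance = v·t = 0.87 m/s × 1.6e+05 s = 1.392e+05 m = 139.2 km.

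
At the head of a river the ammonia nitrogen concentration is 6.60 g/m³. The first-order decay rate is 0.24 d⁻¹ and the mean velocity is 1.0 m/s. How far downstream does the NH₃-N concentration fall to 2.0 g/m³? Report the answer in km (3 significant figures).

From C = C₀·e^(−kt), t = ln(C₀/C)/k = ln(6.60/2.0)/0.24 = 1.194/0.24 = 4.975 d.
Distance = v·t = 1.0 m/s × 4.298e+05 s = 4.298e+05 m = 429.8 km.

430 km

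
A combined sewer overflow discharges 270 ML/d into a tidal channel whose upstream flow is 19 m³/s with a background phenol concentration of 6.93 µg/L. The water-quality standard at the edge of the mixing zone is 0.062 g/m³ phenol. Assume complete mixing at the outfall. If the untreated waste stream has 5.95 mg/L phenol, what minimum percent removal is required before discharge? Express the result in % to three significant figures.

270 ML/d = 3.125 m³/s.
6.93 µg/L = 0.00693 mg/L.
Mass balance: 0.062·22.12 = 3.125·Cₑ + 19·0.00693.
Cₑ = (1.372 − 0.1317) / 3.125 = 0.3968 mg/L.
Required removal = 1 − 0.3968/5.95 = 93.33 %.

93.3 %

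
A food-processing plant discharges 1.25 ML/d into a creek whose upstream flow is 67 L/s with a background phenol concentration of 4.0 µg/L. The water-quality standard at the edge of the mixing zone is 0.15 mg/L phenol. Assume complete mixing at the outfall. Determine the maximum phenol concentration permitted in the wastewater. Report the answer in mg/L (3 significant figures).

1.25 ML/d = 0.01447 m³/s.
67 L/s = 0.067 m³/s.
4.0 µg/L = 0.004 mg/L.
Mass balance: 0.15·0.08147 = 0.01447·Cₑ + 0.067·0.004.
Cₑ = (0.01222 − 0.000268) / 0.01447 = 0.8261 mg/L.

0.826 mg/L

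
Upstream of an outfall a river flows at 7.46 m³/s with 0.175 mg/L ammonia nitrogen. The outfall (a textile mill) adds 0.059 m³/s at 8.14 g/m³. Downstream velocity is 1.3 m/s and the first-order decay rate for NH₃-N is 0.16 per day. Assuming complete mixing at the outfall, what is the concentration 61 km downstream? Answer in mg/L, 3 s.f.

After complete mixing, C₀ = (0.059·8.14 + 7.46·0.175) / 7.519 = 0.2375 mg/L.
Travel time t = 6.1e+04 m / 1.3 m/s = 4.692e+04 s = 0.5431 d.
C = 0.2375·exp(−0.16·0.5431) = 0.2375·0.9168 = 0.2177 mg/L.

0.218 mg/L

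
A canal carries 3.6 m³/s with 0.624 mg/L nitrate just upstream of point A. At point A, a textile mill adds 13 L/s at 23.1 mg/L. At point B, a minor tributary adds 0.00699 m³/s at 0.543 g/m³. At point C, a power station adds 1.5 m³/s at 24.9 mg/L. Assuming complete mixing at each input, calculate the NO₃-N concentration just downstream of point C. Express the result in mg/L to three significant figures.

13 L/s = 0.013 m³/s.
After input A: C = (3.6·0.624 + 0.013·23.1) / 3.613 = 0.7049 mg/L.
After input B: C = (3.613·0.7049 + 0.00699·0.543) / 3.62 = 0.7046 mg/L.
After input C: C = (3.62·0.7046 + 1.5·24.9) / 5.12 = 7.793 mg/L.

7.79 mg/L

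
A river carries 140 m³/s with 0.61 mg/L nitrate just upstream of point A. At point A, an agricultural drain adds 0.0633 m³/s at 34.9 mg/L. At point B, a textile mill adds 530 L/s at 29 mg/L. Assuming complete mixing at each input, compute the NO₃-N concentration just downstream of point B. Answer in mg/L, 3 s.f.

0.732 mg/L

After input A: C = (140·0.61 + 0.0633·34.9) / 140.1 = 0.6255 mg/L.
530 L/s = 0.53 m³/s.
After input B: C = (140.1·0.6255 + 0.53·29) / 140.6 = 0.7325 mg/L.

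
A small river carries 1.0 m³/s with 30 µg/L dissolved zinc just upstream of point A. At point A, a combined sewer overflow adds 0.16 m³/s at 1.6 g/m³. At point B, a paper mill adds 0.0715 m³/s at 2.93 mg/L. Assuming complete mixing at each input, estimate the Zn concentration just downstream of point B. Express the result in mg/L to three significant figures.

0.402 mg/L

30 µg/L = 0.03 mg/L.
After input A: C = (1·0.03 + 0.16·1.6) / 1.16 = 0.2466 mg/L.
After input B: C = (1.16·0.2466 + 0.0715·2.93) / 1.231 = 0.4024 mg/L.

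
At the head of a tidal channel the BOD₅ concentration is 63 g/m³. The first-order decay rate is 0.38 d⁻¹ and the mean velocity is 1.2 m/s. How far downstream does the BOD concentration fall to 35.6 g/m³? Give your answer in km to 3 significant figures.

156 km

From C = C₀·e^(−kt), t = ln(C₀/C)/k = ln(63/35.6)/0.38 = 0.5708/0.38 = 1.502 d.
Distance = v·t = 1.2 m/s × 1.298e+05 s = 1.557e+05 m = 155.7 km.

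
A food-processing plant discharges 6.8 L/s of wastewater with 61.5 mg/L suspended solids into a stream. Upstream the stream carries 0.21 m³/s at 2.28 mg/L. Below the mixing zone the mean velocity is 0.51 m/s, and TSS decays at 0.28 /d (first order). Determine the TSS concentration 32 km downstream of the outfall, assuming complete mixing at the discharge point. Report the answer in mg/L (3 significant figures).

3.38 mg/L

6.8 L/s = 0.0068 m³/s.
After complete mixing, C₀ = (0.0068·61.5 + 0.21·2.28) / 0.2168 = 4.137 mg/L.
Travel time t = 3.2e+04 m / 0.51 m/s = 6.275e+04 s = 0.7262 d.
C = 4.137·exp(−0.28·0.7262) = 4.137·0.816 = 3.376 mg/L.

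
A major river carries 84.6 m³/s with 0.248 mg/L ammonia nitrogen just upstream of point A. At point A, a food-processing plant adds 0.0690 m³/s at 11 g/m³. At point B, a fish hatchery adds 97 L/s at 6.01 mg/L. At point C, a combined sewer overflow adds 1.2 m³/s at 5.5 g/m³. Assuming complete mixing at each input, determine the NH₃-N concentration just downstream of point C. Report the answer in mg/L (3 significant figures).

After input A: C = (84.6·0.248 + 0.069·11) / 84.67 = 0.2568 mg/L.
97 L/s = 0.097 m³/s.
After input B: C = (84.67·0.2568 + 0.097·6.01) / 84.77 = 0.2633 mg/L.
After input C: C = (84.77·0.2633 + 1.2·5.5) / 85.97 = 0.3364 mg/L.

0.336 mg/L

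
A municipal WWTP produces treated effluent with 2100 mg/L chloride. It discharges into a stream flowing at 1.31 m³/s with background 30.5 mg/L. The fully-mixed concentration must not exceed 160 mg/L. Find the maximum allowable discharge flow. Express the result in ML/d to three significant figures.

7.56 ML/d

Mass balance at complete mixing: C_std·(Q_w + Q_r) = Q_w·C_e + Q_r·C_b.
Rearranging, Q_w = Q_r·(C_std − C_b)/(C_e − C_std) = 1.31·(160 − 30.5) / (2100 − 160) = 0.08745 m³/s.
= 7.555 ML/d.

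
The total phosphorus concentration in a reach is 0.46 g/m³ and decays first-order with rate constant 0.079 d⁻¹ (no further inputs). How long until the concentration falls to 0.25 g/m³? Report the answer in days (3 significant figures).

t = ln(C₀/C)/k = ln(0.46/0.25)/0.079 = 0.6098/0.079 = 7.719 d.

7.72 d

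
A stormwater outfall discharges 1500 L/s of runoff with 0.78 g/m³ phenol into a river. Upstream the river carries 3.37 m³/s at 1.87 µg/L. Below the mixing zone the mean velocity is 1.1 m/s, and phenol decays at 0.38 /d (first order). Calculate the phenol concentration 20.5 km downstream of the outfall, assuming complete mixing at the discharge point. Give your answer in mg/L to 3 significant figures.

0.223 mg/L

1500 L/s = 1.5 m³/s.
1.87 µg/L = 0.00187 mg/L.
After complete mixing, C₀ = (1.5·0.78 + 3.37·0.00187) / 4.87 = 0.2415 mg/L.
Travel time t = 2.05e+04 m / 1.1 m/s = 1.864e+04 s = 0.2157 d.
C = 0.2415·exp(−0.38·0.2157) = 0.2415·0.9213 = 0.2225 mg/L.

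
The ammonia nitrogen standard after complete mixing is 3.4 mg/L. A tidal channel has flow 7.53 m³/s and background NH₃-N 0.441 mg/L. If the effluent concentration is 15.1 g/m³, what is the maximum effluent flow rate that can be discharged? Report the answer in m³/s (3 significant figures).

1.90 m³/s

Mass balance at complete mixing: C_std·(Q_w + Q_r) = Q_w·C_e + Q_r·C_b.
Rearranging, Q_w = Q_r·(C_std − C_b)/(C_e − C_std) = 7.53·(3.4 − 0.441) / (15.1 − 3.4) = 1.904 m³/s.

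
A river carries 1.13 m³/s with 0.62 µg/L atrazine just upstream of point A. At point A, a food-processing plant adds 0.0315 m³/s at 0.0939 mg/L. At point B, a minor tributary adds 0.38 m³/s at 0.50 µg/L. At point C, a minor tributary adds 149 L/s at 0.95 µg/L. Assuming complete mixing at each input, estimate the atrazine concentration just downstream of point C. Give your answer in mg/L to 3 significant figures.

0.62 µg/L = 0.00062 mg/L.
After input A: C = (1.13·0.00062 + 0.0315·0.0939) / 1.161 = 0.00315 mg/L.
0.50 µg/L = 0.0005 mg/L.
After input B: C = (1.161·0.00315 + 0.38·0.0005) / 1.542 = 0.002497 mg/L.
149 L/s = 0.149 m³/s.
0.95 µg/L = 0.00095 mg/L.
After input C: C = (1.542·0.002497 + 0.149·0.00095) / 1.691 = 0.00236 mg/L.

0.00236 mg/L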